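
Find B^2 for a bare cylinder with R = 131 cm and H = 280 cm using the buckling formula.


B^2 = (2.405/R)^2 + (pi/H)^2
B^2 = (2.405/131)^2 + (pi/280)^2
B^2 = 4.6293e-04 /cm^2

4.6293e-04


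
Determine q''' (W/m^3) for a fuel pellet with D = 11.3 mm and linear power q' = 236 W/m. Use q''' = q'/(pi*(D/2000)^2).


r = D / 2 / 1000 = 11.3 / 2 / 1000 = 0.00565 m
q''' = q' / (pi * r^2)
q''' = 236 / (pi * 0.00565^2)
q''' = 2.3532e+06 W/m^3

2.3532e+06


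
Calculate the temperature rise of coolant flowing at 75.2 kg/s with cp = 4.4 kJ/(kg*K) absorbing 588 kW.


dT = Q / (m_dot * cp)
dT = 588 / (75.2 * 4.4)
dT = 1.7771 C

1.7771


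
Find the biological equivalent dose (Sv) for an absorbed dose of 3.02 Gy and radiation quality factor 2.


H = D * Q
H = 3.02 * 2
H = 6.0400 Sv

6.0400


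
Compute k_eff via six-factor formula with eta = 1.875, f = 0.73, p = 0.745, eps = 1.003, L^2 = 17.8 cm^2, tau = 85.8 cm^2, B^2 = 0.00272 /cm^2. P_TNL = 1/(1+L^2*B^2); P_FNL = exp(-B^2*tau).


k_inf = eta*f*p*eps = 1.875*0.73*0.745*1.003 = 1.022778
P_TNL = 1/(1 + L^2*B^2) = 1/(1 + 17.8*0.00272) = 0.9538199
P_FNL = exp(-B^2*tau) = exp(-0.00272*85.8) = 0.7918558
k_eff = k_inf * P_TNL * P_FNL = 1.022778 * 0.9538199 * 0.7918558
k_eff = 0.77249

0.77249


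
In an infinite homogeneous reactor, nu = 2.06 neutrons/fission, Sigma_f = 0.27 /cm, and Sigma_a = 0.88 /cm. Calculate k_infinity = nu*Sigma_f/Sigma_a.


k_inf = nu * Sigma_f / Sigma_a
k_inf = 2.06 * 0.27 / 0.88
k_inf = 0.63205

0.63205


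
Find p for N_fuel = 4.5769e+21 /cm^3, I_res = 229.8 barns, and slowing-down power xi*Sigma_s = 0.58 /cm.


p = exp(-N * I * 1e-24 / (xi*Sigma_s))
p = exp(-4.5769e+21 * 229.8 * 1e-24 / 0.58)
p = 0.16310

0.16310


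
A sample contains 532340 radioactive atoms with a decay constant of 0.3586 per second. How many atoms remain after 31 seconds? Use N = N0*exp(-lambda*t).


N = N0 * exp(-lambda * t)
N = 532340 * exp(-0.3586 * 31)
N = 7.9125

7.9125


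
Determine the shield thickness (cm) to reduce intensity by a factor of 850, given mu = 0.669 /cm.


x = ln(factor) / mu
x = ln(850) / 0.669
x = 10.083 cm

10.083


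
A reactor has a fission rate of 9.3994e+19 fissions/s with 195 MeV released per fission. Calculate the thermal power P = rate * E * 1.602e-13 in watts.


P = fission_rate * E_MeV * 1.602e-13
P = 9.3994e+19 * 195 * 1.602e-13
P = 2.9363e+09 W

2.9363e+09


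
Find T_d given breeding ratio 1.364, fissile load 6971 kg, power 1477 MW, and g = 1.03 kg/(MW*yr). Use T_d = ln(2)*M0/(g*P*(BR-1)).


Breeding gain G = BR - 1 = 1.364 - 1 = 0.364
Fissile production rate = g * P * G = 1.03 * 1477 * 0.364 = 553.75684 kg/yr
T_d = ln(2) * M0 / (g * P * G)
T_d = ln(2) * 6971 / 553.75684 = 8.7257 yr

8.7257


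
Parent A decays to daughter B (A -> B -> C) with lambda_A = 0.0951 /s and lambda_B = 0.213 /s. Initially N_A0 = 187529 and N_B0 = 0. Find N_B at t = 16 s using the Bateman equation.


N_B(t) = lambda_A * N_A0 / (lambda_B - lambda_A) * [exp(-lambda_A*t) - exp(-lambda_B*t)]
exp(-0.0951*16) = 0.2183622; exp(-0.213*16) = 0.03310735
N_B = 0.0951 * 187529 / (0.213 - 0.0951) * (0.2183622 - 0.03310735)
N_B = 28022

28022


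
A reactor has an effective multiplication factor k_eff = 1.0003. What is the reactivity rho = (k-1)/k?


rho = (k_eff - 1) / k_eff
rho = (1.0003 - 1) / 1.0003
rho = 2.9991e-04

2.9991e-04


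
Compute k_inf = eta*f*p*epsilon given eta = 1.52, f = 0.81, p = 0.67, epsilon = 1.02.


k_inf = eta * f * p * epsilon
k_inf = 1.52 * 0.81 * 0.67 * 1.02
k_inf = 0.84140

0.84140


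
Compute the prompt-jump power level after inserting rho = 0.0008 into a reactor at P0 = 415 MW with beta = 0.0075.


P1/P0 = beta / (beta - rho)
P1/P0 = 0.0075 / (0.0075 - 0.0008) = 1.119403
P1 = 415 * 1.119403 = 464.55 MW

464.55


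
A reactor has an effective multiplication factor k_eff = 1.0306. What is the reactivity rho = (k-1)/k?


rho = (k_eff - 1) / k_eff
rho = (1.0306 - 1) / 1.0306
rho = 0.029691

0.029691


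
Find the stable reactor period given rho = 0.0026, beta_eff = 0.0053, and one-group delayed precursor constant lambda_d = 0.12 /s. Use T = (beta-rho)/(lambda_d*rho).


T = (beta - rho) / (lambda_d * rho)
T = (0.0053 - 0.0026) / (0.12 * 0.0026)
T = 8.6538 s

8.6538


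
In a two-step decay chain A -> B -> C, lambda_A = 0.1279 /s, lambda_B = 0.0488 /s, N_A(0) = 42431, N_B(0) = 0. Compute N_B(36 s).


N_B(t) = lambda_A * N_A0 / (lambda_B - lambda_A) * [exp(-lambda_A*t) - exp(-lambda_B*t)]
exp(-0.1279*36) = 0.01000770; exp(-0.0488*36) = 0.1725963
N_B = 0.1279 * 42431 / (0.0488 - 0.1279) * (0.01000770 - 0.1725963)
N_B = 11155

11155


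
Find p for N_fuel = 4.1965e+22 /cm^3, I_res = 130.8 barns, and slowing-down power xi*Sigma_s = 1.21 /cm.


p = exp(-N * I * 1e-24 / (xi*Sigma_s))
p = exp(-4.1965e+22 * 130.8 * 1e-24 / 1.21)
p = 0.010712

0.010712


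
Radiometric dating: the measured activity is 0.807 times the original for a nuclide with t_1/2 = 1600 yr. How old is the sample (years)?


lambda = ln(2) / t_half = ln(2) / 1600 = 4.332170e-04 /yr
t = -ln(A/A0) / lambda
t = -ln(0.807) / 4.332170e-04
t = 494.98 yr

494.98


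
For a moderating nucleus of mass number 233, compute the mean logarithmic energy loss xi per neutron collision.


xi = 1 + (A-1)^2/(2A) * ln((A-1)/(A+1))
xi = 1 + (233-1)^2/(2*233) * ln((233-1)/(233 +1))
xi = 0.0085592

0.0085592


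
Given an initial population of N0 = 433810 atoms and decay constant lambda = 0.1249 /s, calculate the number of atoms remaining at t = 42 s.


N = N0 * exp(-lambda * t)
N = 433810 * exp(-0.1249 * 42)
N = 2286.0

2286.0


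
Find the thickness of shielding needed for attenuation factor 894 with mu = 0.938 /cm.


x = ln(factor) / mu
x = ln(894) / 0.938
x = 7.2449 cm

7.2449


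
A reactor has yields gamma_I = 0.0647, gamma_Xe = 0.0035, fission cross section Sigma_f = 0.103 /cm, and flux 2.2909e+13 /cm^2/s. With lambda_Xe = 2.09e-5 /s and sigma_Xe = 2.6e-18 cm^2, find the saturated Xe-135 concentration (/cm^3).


Xe_eq = (gamma_I + gamma_Xe) * Sigma_f * phi / (lambda_Xe + sigma_Xe * phi)
Numerator = (0.0647 + 0.0035) * 0.103 * 2.2909e+13 = 1.609266e+11
Denominator = 2.09e-5 + 2.6e-18 * 2.2909e+13 = 8.046340e-05
Xe_eq = 1.609266e+11 / 8.046340e-05 = 2.0000e+15 /cm^3

2.0000e+15


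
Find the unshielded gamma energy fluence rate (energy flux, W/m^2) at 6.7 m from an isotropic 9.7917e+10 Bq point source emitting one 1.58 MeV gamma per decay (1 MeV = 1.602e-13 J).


psi = A * E * 1.602e-13 / (4*pi*r^2)
psi = 9.7917e+10 * 1.58 * 1.602e-13 / (4*pi*6.7^2)
psi = 4.3936e-05 W/m^2

4.3936e-05


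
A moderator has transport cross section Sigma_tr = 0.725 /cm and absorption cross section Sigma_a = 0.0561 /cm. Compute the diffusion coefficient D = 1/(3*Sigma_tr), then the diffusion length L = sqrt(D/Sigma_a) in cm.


D = 1 / (3 * Sigma_tr) = 1 / (3 * 0.725) = 0.4597701 cm
L = sqrt(D / Sigma_a)
L = sqrt(0.4597701 / 0.0561)
L = 2.8628 cm

2.8628


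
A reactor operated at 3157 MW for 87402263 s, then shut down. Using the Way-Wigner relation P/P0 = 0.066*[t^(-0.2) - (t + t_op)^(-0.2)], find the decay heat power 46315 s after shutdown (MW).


P/P0 = 0.066 * [t^(-0.2) - (t + t_op)^(-0.2)]
P/P0 = 0.066 * [46315^(-0.2) - (46315 + 87402263)^(-0.2)]
P/P0 = 0.066 * [0.1166422 - 0.02580177] = 0.005995468
P = 3157 * 0.005995468 = 18.928 MW

18.928


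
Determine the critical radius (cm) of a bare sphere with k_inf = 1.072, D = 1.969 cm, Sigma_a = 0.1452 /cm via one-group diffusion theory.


L^2 = D / Sigma_a = 1.969 / 0.1452 = 13.56061 cm^2
B_m^2 = (k_inf - 1) / L^2 = (1.072 - 1) / 13.56061 = 0.005309496 /cm^2
For a bare sphere: B_g = pi/R, so R_c = pi / sqrt(B_m^2)
R_c = pi / sqrt(0.005309496) = 43.114 cm

43.114


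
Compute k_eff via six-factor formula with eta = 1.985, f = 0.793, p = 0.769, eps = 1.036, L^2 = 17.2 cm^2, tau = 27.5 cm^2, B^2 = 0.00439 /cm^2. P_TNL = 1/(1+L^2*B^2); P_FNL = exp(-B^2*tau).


k_inf = eta*f*p*eps = 1.985*0.793*0.769*1.036 = 1.254064
P_TNL = 1/(1 + L^2*B^2) = 1/(1 + 17.2*0.00439) = 0.9297932
P_FNL = exp(-B^2*tau) = exp(-0.00439*27.5) = 0.8862777
k_eff = k_inf * P_TNL * P_FNL = 1.254064 * 0.9297932 * 0.8862777
k_eff = 1.0334

1.0334


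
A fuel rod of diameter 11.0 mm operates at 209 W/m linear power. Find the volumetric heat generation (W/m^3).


r = D / 2 / 1000 = 11.0 / 2 / 1000 = 0.0055 m
q''' = q' / (pi * r^2)
q''' = 209 / (pi * 0.0055^2)
q''' = 2.1992e+06 W/m^3

2.1992e+06


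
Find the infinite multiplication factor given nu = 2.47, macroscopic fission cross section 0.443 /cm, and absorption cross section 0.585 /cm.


k_inf = nu * Sigma_f / Sigma_a
k_inf = 2.47 * 0.443 / 0.585
k_inf = 1.8704

1.8704


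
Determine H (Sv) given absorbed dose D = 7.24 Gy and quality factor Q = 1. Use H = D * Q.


H = D * Q
H = 7.24 * 1
H = 7.2400 Sv

7.2400


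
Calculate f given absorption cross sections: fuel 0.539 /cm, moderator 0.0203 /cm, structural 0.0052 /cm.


f = Sigma_a_fuel / (Sigma_a_fuel + Sigma_a_mod + Sigma_a_other)
f = 0.539 / (0.539 + 0.0203 + 0.0052)
f = 0.95483

0.95483


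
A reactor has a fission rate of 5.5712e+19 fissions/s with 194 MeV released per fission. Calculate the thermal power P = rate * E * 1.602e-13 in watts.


P = fission_rate * E_MeV * 1.602e-13
P = 5.5712e+19 * 194 * 1.602e-13
P = 1.7315e+09 W

1.7315e+09


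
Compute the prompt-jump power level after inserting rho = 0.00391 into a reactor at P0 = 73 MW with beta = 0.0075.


P1/P0 = beta / (beta - rho)
P1/P0 = 0.0075 / (0.0075 - 0.00391) = 2.089136
P1 = 73 * 2.089136 = 152.51 MW

152.51


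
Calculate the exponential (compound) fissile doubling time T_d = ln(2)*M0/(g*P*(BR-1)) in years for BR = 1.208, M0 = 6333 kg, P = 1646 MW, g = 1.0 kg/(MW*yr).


Breeding gain G = BR - 1 = 1.208 - 1 = 0.208
Fissile production rate = g * P * G = 1.0 * 1646 * 0.208 = 342.368 kg/yr
T_d = ln(2) * M0 / (g * P * G)
T_d = ln(2) * 6333 / 342.368 = 12.822 yr

12.822


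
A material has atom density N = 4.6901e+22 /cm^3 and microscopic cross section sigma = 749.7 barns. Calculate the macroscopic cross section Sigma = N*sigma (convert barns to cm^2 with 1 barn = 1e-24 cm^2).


Sigma = N * sigma_barns * 1e-24
Sigma = 4.6901e+22 * 749.7 * 1e-24
Sigma = 35.162 /cm

35.162


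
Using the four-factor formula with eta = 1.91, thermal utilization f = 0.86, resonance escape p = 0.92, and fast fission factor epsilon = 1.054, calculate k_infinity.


k_inf = eta * f * p * epsilon
k_inf = 1.91 * 0.86 * 0.92 * 1.054
k_inf = 1.5928

1.5928


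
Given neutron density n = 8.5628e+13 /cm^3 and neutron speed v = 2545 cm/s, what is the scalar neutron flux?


phi = n * v
phi = 8.5628e+13 * 2545
phi = 2.1792e+17 /cm^2/s

2.1792e+17


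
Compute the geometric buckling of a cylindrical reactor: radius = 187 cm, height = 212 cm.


B^2 = (2.405/R)^2 + (pi/H)^2
B^2 = (2.405/187)^2 + (pi/212)^2
B^2 = 3.8500e-04 /cm^2

3.8500e-04


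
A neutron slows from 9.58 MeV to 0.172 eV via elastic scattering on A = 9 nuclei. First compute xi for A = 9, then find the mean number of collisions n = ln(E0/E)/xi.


xi = 1 + (A-1)^2/(2A)*ln((A-1)/(A+1)) = 0.2066007 (for A = 9)
n = ln(E0/E) / xi
n = ln(9.58e6 / 0.172) / 0.2066007
n = ln(5.569767e+07) / 0.2066007 = 86.328

86.328


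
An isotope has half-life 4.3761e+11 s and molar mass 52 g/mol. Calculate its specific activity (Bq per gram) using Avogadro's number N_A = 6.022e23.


lambda = ln(2) / t_half = ln(2) / 4.3761e+11 = 1.583938e-12 /s
SA = lambda * N_A / M
SA = 1.583938e-12 * 6.022e23 / 52
SA = 1.8343e+10 Bq/g

1.8343e+10


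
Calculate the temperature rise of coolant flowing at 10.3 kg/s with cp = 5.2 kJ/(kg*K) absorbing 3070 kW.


dT = Q / (m_dot * cp)
dT = 3070 / (10.3 * 5.2)
dT = 57.319 C

57.319


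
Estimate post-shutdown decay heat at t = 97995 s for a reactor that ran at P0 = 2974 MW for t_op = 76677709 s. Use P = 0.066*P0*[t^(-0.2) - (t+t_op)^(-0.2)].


P/P0 = 0.066 * [t^(-0.2) - (t + t_op)^(-0.2)]
P/P0 = 0.066 * [97995^(-0.2) - (97995 + 76677709)^(-0.2)]
P/P0 = 0.066 * [0.1004059 - 0.02648227] = 0.004878960
P = 2974 * 0.004878960 = 14.510 MW

14.510


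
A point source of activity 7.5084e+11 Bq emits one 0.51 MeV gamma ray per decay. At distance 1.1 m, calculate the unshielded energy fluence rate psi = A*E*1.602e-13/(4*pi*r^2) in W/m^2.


psi = A * E * 1.602e-13 / (4*pi*r^2)
psi = 7.5084e+11 * 0.51 * 1.602e-13 / (4*pi*1.1^2)
psi = 0.0040345 W/m^2

0.0040345


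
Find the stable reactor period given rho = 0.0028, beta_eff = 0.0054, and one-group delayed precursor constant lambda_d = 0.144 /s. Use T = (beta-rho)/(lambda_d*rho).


T = (beta - rho) / (lambda_d * rho)
T = (0.0054 - 0.0028) / (0.144 * 0.0028)
T = 6.4484 s

6.4484


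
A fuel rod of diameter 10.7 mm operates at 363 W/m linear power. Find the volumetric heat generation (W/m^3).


r = D / 2 / 1000 = 10.7 / 2 / 1000 = 0.00535 m
q''' = q' / (pi * r^2)
q''' = 363 / (pi * 0.00535^2)
q''' = 4.0369e+06 W/m^3

4.0369e+06


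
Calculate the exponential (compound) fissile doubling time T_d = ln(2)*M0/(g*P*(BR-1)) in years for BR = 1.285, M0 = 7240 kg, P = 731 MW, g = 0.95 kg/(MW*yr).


Breeding gain G = BR - 1 = 1.285 - 1 = 0.285
Fissile production rate = g * P * G = 0.95 * 731 * 0.285 = 197.91825 kg/yr
T_d = ln(2) * M0 / (g * P * G)
T_d = ln(2) * 7240 / 197.91825 = 25.356 yr

25.356


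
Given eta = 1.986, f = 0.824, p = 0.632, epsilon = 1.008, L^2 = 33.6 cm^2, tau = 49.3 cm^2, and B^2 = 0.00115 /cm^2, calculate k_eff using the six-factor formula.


k_inf = eta*f*p*eps = 1.986*0.824*0.632*1.008 = 1.042519
P_TNL = 1/(1 + L^2*B^2) = 1/(1 + 33.6*0.00115) = 0.9627975
P_FNL = exp(-B^2*tau) = exp(-0.00115*49.3) = 0.9448822
k_eff = k_inf * P_TNL * P_FNL = 1.042519 * 0.9627975 * 0.9448822
k_eff = 0.94841

0.94841


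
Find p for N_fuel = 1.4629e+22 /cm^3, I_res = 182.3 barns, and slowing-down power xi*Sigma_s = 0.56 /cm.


p = exp(-N * I * 1e-24 / (xi*Sigma_s))
p = exp(-1.4629e+22 * 182.3 * 1e-24 / 0.56)
p = 0.0085463

0.0085463


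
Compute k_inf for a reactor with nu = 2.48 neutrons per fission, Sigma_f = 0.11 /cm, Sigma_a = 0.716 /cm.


k_inf = nu * Sigma_f / Sigma_a
k_inf = 2.48 * 0.11 / 0.716
k_inf = 0.38101

0.38101


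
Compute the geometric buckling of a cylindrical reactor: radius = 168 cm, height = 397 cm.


B^2 = (2.405/R)^2 + (pi/H)^2
B^2 = (2.405/168)^2 + (pi/397)^2
B^2 = 2.6755e-04 /cm^2

2.6755e-04


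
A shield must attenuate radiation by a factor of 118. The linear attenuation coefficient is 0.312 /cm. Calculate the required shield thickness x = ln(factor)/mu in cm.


x = ln(factor) / mu
x = ln(118) / 0.312
x = 15.291 cm

15.291


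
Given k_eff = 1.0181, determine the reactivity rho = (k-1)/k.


rho = (k_eff - 1) / k_eff
rho = (1.0181 - 1) / 1.0181
rho = 0.017778

0.017778


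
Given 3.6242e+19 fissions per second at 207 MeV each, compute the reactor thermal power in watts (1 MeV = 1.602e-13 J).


P = fission_rate * E_MeV * 1.602e-13
P = 3.6242e+19 * 207 * 1.602e-13
P = 1.2018e+09 W

1.2018e+09


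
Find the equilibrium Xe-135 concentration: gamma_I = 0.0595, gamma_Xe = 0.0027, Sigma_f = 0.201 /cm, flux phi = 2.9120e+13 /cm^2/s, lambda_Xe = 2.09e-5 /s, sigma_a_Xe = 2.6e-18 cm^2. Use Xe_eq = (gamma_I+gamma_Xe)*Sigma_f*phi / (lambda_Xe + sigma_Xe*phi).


Xe_eq = (gamma_I + gamma_Xe) * Sigma_f * phi / (lambda_Xe + sigma_Xe * phi)
Numerator = (0.0595 + 0.0027) * 0.201 * 2.9120e+13 = 3.640641e+11
Denominator = 2.09e-5 + 2.6e-18 * 2.9120e+13 = 9.661200e-05
Xe_eq = 3.640641e+11 / 9.661200e-05 = 3.7683e+15 /cm^3

3.7683e+15


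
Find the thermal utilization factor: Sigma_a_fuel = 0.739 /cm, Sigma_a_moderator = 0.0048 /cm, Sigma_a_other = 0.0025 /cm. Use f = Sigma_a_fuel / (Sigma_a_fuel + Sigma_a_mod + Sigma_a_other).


f = Sigma_a_fuel / (Sigma_a_fuel + Sigma_a_mod + Sigma_a_other)
f = 0.739 / (0.739 + 0.0048 + 0.0025)
f = 0.99022

0.99022


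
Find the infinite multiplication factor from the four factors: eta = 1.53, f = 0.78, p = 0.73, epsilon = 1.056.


k_inf = eta * f * p * epsilon
k_inf = 1.53 * 0.78 * 0.73 * 1.056
k_inf = 0.91997

0.91997


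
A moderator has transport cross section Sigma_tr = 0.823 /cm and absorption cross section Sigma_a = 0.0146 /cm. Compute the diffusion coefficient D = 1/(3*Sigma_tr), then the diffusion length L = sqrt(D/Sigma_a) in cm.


D = 1 / (3 * Sigma_tr) = 1 / (3 * 0.823) = 0.4050223 cm
L = sqrt(D / Sigma_a)
L = sqrt(0.4050223 / 0.0146)
L = 5.2670 cm

5.2670


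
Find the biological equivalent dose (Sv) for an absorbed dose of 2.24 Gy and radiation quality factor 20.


H = D * Q
H = 2.24 * 20
H = 44.800 Sv

44.800


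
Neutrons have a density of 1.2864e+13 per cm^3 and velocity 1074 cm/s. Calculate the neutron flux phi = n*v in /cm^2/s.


phi = n * v
phi = 1.2864e+13 * 1074
phi = 1.3816e+16 /cm^2/s

1.3816e+16


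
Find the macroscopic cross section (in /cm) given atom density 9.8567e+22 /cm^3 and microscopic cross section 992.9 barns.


Sigma = N * sigma_barns * 1e-24
Sigma = 9.8567e+22 * 992.9 * 1e-24
Sigma = 97.867 /cm

97.867


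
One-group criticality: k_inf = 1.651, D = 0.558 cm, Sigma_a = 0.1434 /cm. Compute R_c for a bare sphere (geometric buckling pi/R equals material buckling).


L^2 = D / Sigma_a = 0.558 / 0.1434 = 3.891213 cm^2
B_m^2 = (k_inf - 1) / L^2 = (1.651 - 1) / 3.891213 = 0.1673000 /cm^2
For a bare sphere: B_g = pi/R, so R_c = pi / sqrt(B_m^2)
R_c = pi / sqrt(0.1673000) = 7.6807 cm

7.6807


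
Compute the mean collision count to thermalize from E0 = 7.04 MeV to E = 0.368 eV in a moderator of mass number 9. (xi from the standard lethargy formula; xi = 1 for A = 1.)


xi = 1 + (A-1)^2/(2A)*ln((A-1)/(A+1)) = 0.2066007 (for A = 9)
n = ln(E0/E) / xi
n = ln(7.04e6 / 0.368) / 0.2066007
n = ln(1.913043e+07) / 0.2066007 = 81.156

81.156


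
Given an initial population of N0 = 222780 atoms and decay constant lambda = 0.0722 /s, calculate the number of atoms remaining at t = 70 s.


N = N0 * exp(-lambda * t)
N = 222780 * exp(-0.0722 * 70)
N = 1422.2

1422.2


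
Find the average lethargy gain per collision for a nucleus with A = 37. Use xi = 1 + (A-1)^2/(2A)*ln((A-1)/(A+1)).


xi = 1 + (A-1)^2/(2A) * ln((A-1)/(A+1))
xi = 1 + (37-1)^2/(2*37) * ln((37-1)/(37 +1))
xi = 0.053093

0.053093


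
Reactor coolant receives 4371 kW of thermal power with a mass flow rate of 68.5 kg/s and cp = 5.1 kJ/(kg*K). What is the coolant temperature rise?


dT = Q / (m_dot * cp)
dT = 4371 / (68.5 * 5.1)
dT = 12.512 C

12.512


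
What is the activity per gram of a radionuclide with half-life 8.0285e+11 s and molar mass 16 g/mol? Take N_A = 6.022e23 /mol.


lambda = ln(2) / t_half = ln(2) / 8.0285e+11 = 8.633583e-13 /s
SA = lambda * N_A / M
SA = 8.633583e-13 * 6.022e23 / 16
SA = 3.2495e+10 Bq/g

3.2495e+10


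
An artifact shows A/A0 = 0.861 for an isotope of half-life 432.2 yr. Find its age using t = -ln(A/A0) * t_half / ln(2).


lambda = ln(2) / t_half = ln(2) / 432.2 = 0.001603765 /yr
t = -ln(A/A0) / lambda
t = -ln(0.861) / 0.001603765
t = 93.318 yr

93.318


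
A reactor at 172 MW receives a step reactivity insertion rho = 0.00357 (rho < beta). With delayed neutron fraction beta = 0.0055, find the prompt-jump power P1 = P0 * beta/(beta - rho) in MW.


P1/P0 = beta / (beta - rho)
P1/P0 = 0.0055 / (0.0055 - 0.00357) = 2.849741
P1 = 172 * 2.849741 = 490.16 MW

490.16


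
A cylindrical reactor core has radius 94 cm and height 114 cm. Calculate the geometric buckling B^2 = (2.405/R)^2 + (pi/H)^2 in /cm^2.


B^2 = (2.405/R)^2 + (pi/H)^2
B^2 = (2.405/94)^2 + (pi/114)^2
B^2 = 0.0014140 /cm^2

0.0014140


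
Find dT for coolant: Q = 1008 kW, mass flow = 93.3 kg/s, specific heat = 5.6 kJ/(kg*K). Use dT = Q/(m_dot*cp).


dT = Q / (m_dot * cp)
dT = 1008 / (93.3 * 5.6)
dT = 1.9293 C

1.9293


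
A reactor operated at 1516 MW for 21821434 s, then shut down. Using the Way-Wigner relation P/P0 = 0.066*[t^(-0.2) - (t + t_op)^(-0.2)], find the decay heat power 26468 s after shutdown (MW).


P/P0 = 0.066 * [t^(-0.2) - (t + t_op)^(-0.2)]
P/P0 = 0.066 * [26468^(-0.2) - (26468 + 21821434)^(-0.2)]
P/P0 = 0.066 * [0.1304535 - 0.03405007] = 0.006362626
P = 1516 * 0.006362626 = 9.6457 MW

9.6457


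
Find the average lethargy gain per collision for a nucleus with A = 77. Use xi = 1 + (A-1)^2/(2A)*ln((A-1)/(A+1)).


xi = 1 + (A-1)^2/(2A) * ln((A-1)/(A+1))
xi = 1 + (77-1)^2/(2*77) * ln((77-1)/(77 +1))
xi = 0.025751

0.025751


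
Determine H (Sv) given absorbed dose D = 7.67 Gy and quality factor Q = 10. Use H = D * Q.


H = D * Q
H = 7.67 * 10
H = 76.700 Sv

76.700


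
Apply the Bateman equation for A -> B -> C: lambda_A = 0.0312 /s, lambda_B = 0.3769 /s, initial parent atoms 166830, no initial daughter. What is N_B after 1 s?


N_B(t) = lambda_A * N_A0 / (lambda_B - lambda_A) * [exp(-lambda_A*t) - exp(-lambda_B*t)]
exp(-0.0312*1) = 0.9692817; exp(-0.3769*1) = 0.6859847
N_B = 0.0312 * 166830 / (0.3769 - 0.0312) * (0.9692817 - 0.6859847)
N_B = 4265.5

4265.5


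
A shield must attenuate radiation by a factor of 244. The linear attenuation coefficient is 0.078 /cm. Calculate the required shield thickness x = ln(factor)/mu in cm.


x = ln(factor) / mu
x = ln(244) / 0.078
x = 70.477 cm

70.477


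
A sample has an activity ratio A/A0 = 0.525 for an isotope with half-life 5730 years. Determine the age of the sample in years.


lambda = ln(2) / t_half = ln(2) / 5730 = 1.209681e-04 /yr
t = -ln(A/A0) / lambda
t = -ln(0.525) / 1.209681e-04
t = 5326.7 yr

5326.7


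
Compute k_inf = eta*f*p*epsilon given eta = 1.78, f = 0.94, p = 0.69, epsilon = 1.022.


k_inf = eta * f * p * epsilon
k_inf = 1.78 * 0.94 * 0.69 * 1.022
k_inf = 1.1799

1.1799


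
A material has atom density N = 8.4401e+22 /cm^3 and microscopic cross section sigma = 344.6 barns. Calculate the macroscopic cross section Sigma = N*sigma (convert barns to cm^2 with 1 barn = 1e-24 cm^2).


Sigma = N * sigma_barns * 1e-24
Sigma = 8.4401e+22 * 344.6 * 1e-24
Sigma = 29.085 /cm

29.085


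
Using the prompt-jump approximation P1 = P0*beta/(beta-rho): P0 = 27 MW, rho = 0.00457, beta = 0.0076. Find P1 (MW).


P1/P0 = beta / (beta - rho)
P1/P0 = 0.0076 / (0.0076 - 0.00457) = 2.508251
P1 = 27 * 2.508251 = 67.723 MW

67.723


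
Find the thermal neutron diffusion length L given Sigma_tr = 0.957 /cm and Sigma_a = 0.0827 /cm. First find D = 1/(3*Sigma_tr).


D = 1 / (3 * Sigma_tr) = 1 / (3 * 0.957) = 0.3483107 cm
L = sqrt(D / Sigma_a)
L = sqrt(0.3483107 / 0.0827)
L = 2.0523 cm

2.0523


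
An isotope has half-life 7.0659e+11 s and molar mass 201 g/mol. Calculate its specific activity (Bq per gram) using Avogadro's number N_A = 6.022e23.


lambda = ln(2) / t_half = ln(2) / 7.0659e+11 = 9.809751e-13 /s
SA = lambda * N_A / M
SA = 9.809751e-13 * 6.022e23 / 201
SA = 2.9390e+09 Bq/g

2.9390e+09


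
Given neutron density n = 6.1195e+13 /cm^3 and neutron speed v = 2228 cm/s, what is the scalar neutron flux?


phi = n * v
phi = 6.1195e+13 * 2228
phi = 1.3634e+17 /cm^2/s

1.3634e+17


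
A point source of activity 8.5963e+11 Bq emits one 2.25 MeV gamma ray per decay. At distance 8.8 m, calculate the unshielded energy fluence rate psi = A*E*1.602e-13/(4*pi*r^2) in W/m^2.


psi = A * E * 1.602e-13 / (4*pi*r^2)
psi = 8.5963e+11 * 2.25 * 1.602e-13 / (4*pi*8.8^2)
psi = 3.1841e-04 W/m^2

3.1841e-04


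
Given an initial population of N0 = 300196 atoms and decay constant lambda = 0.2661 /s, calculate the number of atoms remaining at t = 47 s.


N = N0 * exp(-lambda * t)
N = 300196 * exp(-0.2661 * 47)
N = 1.1113

1.1113


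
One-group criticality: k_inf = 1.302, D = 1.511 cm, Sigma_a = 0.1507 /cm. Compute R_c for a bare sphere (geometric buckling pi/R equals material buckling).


L^2 = D / Sigma_a = 1.511 / 0.1507 = 10.02654 cm^2
B_m^2 = (k_inf - 1) / L^2 = (1.302 - 1) / 10.02654 = 0.03012006 /cm^2
For a bare sphere: B_g = pi/R, so R_c = pi / sqrt(B_m^2)
R_c = pi / sqrt(0.03012006) = 18.102 cm

18.102


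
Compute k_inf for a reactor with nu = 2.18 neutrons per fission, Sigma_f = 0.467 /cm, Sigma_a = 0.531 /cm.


k_inf = nu * Sigma_f / Sigma_a
k_inf = 2.18 * 0.467 / 0.531
k_inf = 1.9173

1.9173


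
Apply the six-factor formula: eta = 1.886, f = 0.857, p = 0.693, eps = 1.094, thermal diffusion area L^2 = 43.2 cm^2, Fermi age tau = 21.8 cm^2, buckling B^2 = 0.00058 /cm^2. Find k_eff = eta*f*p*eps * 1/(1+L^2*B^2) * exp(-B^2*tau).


k_inf = eta*f*p*eps = 1.886*0.857*0.693*1.094 = 1.225386
P_TNL = 1/(1 + L^2*B^2) = 1/(1 + 43.2*0.00058) = 0.9755565
P_FNL = exp(-B^2*tau) = exp(-0.00058*21.8) = 0.9874356
k_eff = k_inf * P_TNL * P_FNL = 1.225386 * 0.9755565 * 0.9874356
k_eff = 1.1804

1.1804


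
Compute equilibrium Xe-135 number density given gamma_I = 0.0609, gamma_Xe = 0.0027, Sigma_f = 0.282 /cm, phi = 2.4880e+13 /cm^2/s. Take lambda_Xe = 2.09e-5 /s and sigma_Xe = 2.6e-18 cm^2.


Xe_eq = (gamma_I + gamma_Xe) * Sigma_f * phi / (lambda_Xe + sigma_Xe * phi)
Numerator = (0.0609 + 0.0027) * 0.282 * 2.4880e+13 = 4.462278e+11
Denominator = 2.09e-5 + 2.6e-18 * 2.4880e+13 = 8.558800e-05
Xe_eq = 4.462278e+11 / 8.558800e-05 = 5.2137e+15 /cm^3

5.2137e+15


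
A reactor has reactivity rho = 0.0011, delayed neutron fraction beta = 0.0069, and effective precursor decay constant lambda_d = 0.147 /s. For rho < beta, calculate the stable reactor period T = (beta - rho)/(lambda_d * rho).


T = (beta - rho) / (lambda_d * rho)
T = (0.0069 - 0.0011) / (0.147 * 0.0011)
T = 35.869 s

35.869


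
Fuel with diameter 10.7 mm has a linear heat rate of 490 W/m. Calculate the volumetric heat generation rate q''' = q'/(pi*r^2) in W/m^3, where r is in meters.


r = D / 2 / 1000 = 10.7 / 2 / 1000 = 0.00535 m
q''' = q' / (pi * r^2)
q''' = 490 / (pi * 0.00535^2)
q''' = 5.4493e+06 W/m^3

5.4493e+06


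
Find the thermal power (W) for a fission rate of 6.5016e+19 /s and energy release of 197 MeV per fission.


P = fission_rate * E_MeV * 1.602e-13
P = 6.5016e+19 * 197 * 1.602e-13
P = 2.0519e+09 W

2.0519e+09


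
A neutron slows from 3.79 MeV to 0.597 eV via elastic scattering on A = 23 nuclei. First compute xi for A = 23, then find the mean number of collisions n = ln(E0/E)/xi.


xi = 1 + (A-1)^2/(2A)*ln((A-1)/(A+1)) = 0.08448899 (for A = 23)
n = ln(E0/E) / xi
n = ln(3.79e6 / 0.597) / 0.08448899
n = ln(6.348409e+06) / 0.08448899 = 185.39

185.39


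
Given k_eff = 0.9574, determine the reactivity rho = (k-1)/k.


rho = (k_eff - 1) / k_eff
rho = (0.9574 - 1) / 0.9574
rho = -0.044496

-0.044496


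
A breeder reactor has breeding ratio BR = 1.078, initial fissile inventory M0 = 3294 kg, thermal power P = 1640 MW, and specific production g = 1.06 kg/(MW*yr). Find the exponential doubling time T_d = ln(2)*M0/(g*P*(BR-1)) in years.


Breeding gain G = BR - 1 = 1.078 - 1 = 0.078
Fissile production rate = g * P * G = 1.06 * 1640 * 0.078 = 135.5952 kg/yr
T_d = ln(2) * M0 / (g * P * G)
T_d = ln(2) * 3294 / 135.5952 = 16.839 yr

16.839


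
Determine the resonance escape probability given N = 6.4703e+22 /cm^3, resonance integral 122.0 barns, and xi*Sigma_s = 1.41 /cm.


p = exp(-N * I * 1e-24 / (xi*Sigma_s))
p = exp(-6.4703e+22 * 122.0 * 1e-24 / 1.41)
p = 0.0037037

0.0037037


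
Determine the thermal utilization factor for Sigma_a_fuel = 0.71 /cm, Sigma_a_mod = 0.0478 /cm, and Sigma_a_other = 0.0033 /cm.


f = Sigma_a_fuel / (Sigma_a_fuel + Sigma_a_mod + Sigma_a_other)
f = 0.71 / (0.71 + 0.0478 + 0.0033)
f = 0.93286

0.93286


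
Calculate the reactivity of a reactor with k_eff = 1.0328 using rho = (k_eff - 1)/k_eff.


rho = (k_eff - 1) / k_eff
rho = (1.0328 - 1) / 1.0328
rho = 0.031758

0.031758


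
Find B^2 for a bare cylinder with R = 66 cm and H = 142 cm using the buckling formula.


B^2 = (2.405/R)^2 + (pi/H)^2
B^2 = (2.405/66)^2 + (pi/142)^2
B^2 = 0.0018173 /cm^2

0.0018173


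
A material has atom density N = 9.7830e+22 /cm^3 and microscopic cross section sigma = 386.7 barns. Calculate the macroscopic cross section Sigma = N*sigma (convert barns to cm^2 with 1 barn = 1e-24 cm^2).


Sigma = N * sigma_barns * 1e-24
Sigma = 9.7830e+22 * 386.7 * 1e-24
Sigma = 37.831 /cm

37.831


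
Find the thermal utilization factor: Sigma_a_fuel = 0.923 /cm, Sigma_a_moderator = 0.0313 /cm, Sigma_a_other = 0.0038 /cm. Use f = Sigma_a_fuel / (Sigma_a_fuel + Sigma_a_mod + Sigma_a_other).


f = Sigma_a_fuel / (Sigma_a_fuel + Sigma_a_mod + Sigma_a_other)
f = 0.923 / (0.923 + 0.0313 + 0.0038)
f = 0.96336

0.96336


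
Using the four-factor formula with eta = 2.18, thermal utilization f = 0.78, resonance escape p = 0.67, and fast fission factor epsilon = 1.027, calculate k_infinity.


k_inf = eta * f * p * epsilon
k_inf = 2.18 * 0.78 * 0.67 * 1.027
k_inf = 1.1700

1.1700


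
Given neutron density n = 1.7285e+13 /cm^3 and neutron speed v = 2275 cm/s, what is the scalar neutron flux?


phi = n * v
phi = 1.7285e+13 * 2275
phi = 3.9323e+16 /cm^2/s

3.9323e+16


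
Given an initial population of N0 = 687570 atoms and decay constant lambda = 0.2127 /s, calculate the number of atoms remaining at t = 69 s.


N = N0 * exp(-lambda * t)
N = 687570 * exp(-0.2127 * 69)
N = 0.29072

0.29072


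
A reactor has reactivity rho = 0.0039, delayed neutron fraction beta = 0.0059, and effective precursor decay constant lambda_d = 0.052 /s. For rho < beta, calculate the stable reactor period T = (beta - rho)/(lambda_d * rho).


T = (beta - rho) / (lambda_d * rho)
T = (0.0059 - 0.0039) / (0.052 * 0.0039)
T = 9.8619 s

9.8619


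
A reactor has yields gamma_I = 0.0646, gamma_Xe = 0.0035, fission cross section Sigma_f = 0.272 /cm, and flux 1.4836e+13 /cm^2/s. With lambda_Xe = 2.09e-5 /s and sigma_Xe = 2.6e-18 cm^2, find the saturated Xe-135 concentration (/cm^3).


Xe_eq = (gamma_I + gamma_Xe) * Sigma_f * phi / (lambda_Xe + sigma_Xe * phi)
Numerator = (0.0646 + 0.0035) * 0.272 * 1.4836e+13 = 2.748102e+11
Denominator = 2.09e-5 + 2.6e-18 * 1.4836e+13 = 5.947360e-05
Xe_eq = 2.748102e+11 / 5.947360e-05 = 4.6207e+15 /cm^3

4.6207e+15


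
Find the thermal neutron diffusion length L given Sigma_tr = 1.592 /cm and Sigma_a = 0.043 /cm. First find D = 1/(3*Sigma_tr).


D = 1 / (3 * Sigma_tr) = 1 / (3 * 1.592) = 0.2093802 cm
L = sqrt(D / Sigma_a)
L = sqrt(0.2093802 / 0.043)
L = 2.2067 cm

2.2067


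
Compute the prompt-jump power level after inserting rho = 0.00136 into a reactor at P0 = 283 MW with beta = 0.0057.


P1/P0 = beta / (beta - rho)
P1/P0 = 0.0057 / (0.0057 - 0.00136) = 1.313364
P1 = 283 * 1.313364 = 371.68 MW

371.68


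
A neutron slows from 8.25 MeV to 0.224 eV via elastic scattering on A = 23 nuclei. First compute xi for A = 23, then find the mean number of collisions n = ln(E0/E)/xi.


xi = 1 + (A-1)^2/(2A)*ln((A-1)/(A+1)) = 0.08448899 (for A = 23)
n = ln(E0/E) / xi
n = ln(8.25e6 / 0.224) / 0.08448899
n = ln(3.683036e+07) / 0.08448899 = 206.20

206.20


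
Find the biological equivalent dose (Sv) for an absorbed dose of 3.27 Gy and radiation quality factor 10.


H = D * Q
H = 3.27 * 10
H = 32.700 Sv

32.700


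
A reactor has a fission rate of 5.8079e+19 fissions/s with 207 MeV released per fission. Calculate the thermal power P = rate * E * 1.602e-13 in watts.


P = fission_rate * E_MeV * 1.602e-13
P = 5.8079e+19 * 207 * 1.602e-13
P = 1.9260e+09 W

1.9260e+09


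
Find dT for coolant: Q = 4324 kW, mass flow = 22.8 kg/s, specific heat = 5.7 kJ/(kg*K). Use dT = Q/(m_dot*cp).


dT = Q / (m_dot * cp)
dT = 4324 / (22.8 * 5.7)
dT = 33.272 C

33.272


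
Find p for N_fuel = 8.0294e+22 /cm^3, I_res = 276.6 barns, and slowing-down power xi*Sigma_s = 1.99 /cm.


p = exp(-N * I * 1e-24 / (xi*Sigma_s))
p = exp(-8.0294e+22 * 276.6 * 1e-24 / 1.99)
p = 1.4226e-05

1.4226e-05


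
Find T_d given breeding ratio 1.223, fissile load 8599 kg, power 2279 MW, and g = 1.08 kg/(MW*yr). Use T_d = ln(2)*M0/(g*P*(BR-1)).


Breeding gain G = BR - 1 = 1.223 - 1 = 0.223
Fissile production rate = g * P * G = 1.08 * 2279 * 0.223 = 548.87436 kg/yr
T_d = ln(2) * M0 / (g * P * G)
T_d = ln(2) * 8599 / 548.87436 = 10.859 yr

10.859


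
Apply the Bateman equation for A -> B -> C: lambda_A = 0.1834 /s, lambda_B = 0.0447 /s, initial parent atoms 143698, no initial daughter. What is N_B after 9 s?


N_B(t) = lambda_A * N_A0 / (lambda_B - lambda_A) * [exp(-lambda_A*t) - exp(-lambda_B*t)]
exp(-0.1834*9) = 0.1919347; exp(-0.0447*9) = 0.6687801
N_B = 0.1834 * 143698 / (0.0447 - 0.1834) * (0.1919347 - 0.6687801)
N_B = 90605

90605


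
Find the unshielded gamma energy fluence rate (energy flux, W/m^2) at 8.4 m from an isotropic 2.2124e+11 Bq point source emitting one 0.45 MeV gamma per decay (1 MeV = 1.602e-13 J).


psi = A * E * 1.602e-13 / (4*pi*r^2)
psi = 2.2124e+11 * 0.45 * 1.602e-13 / (4*pi*8.4^2)
psi = 1.7987e-05 W/m^2

1.7987e-05


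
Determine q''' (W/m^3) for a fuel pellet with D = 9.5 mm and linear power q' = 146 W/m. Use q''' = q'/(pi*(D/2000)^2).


r = D / 2 / 1000 = 9.5 / 2 / 1000 = 0.00475 m
q''' = q' / (pi * r^2)
q''' = 146 / (pi * 0.00475^2)
q''' = 2.0598e+06 W/m^3

2.0598e+06


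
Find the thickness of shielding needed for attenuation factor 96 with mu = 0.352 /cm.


x = ln(factor) / mu
x = ln(96) / 0.352
x = 12.967 cm

12.967


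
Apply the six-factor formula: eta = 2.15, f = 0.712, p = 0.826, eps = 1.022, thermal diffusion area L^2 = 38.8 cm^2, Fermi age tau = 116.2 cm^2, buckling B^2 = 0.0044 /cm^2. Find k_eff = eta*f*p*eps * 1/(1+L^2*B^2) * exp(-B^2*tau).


k_inf = eta*f*p*eps = 2.15*0.712*0.826*1.022 = 1.292258
P_TNL = 1/(1 + L^2*B^2) = 1/(1 + 38.8*0.0044) = 0.8541752
P_FNL = exp(-B^2*tau) = exp(-0.0044*116.2) = 0.5997274
k_eff = k_inf * P_TNL * P_FNL = 1.292258 * 0.8541752 * 0.5997274
k_eff = 0.66199

0.66199


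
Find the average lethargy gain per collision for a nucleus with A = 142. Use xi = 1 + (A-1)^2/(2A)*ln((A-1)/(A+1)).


xi = 1 + (A-1)^2/(2A) * ln((A-1)/(A+1))
xi = 1 + (142-1)^2/(2*142) * ln((142-1)/(142 +1))
xi = 0.014019

0.014019


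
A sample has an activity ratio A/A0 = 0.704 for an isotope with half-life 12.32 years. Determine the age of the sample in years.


lambda = ln(2) / t_half = ln(2) / 12.32 = 0.05626195 /yr
t = -ln(A/A0) / lambda
t = -ln(0.704) / 0.05626195
t = 6.2383 yr

6.2383


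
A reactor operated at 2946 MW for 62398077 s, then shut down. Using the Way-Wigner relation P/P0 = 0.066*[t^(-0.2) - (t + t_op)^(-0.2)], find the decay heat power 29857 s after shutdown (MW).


P/P0 = 0.066 * [t^(-0.2) - (t + t_op)^(-0.2)]
P/P0 = 0.066 * [29857^(-0.2) - (29857 + 62398077)^(-0.2)]
P/P0 = 0.066 * [0.1273476 - 0.02760096] = 0.006583278
P = 2946 * 0.006583278 = 19.394 MW

19.394


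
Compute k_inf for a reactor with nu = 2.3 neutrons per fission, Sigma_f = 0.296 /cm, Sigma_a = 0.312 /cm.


k_inf = nu * Sigma_f / Sigma_a
k_inf = 2.3 * 0.296 / 0.312
k_inf = 2.1821

2.1821


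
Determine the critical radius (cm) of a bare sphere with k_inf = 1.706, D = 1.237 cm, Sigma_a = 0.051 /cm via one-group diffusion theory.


L^2 = D / Sigma_a = 1.237 / 0.051 = 24.25490 cm^2
B_m^2 = (k_inf - 1) / L^2 = (1.706 - 1) / 24.25490 = 0.02910752 /cm^2
For a bare sphere: B_g = pi/R, so R_c = pi / sqrt(B_m^2)
R_c = pi / sqrt(0.02910752) = 18.414 cm

18.414


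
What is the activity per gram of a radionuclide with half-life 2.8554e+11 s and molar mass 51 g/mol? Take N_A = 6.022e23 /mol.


lambda = ln(2) / t_half = ln(2) / 2.8554e+11 = 2.427496e-12 /s
SA = lambda * N_A / M
SA = 2.427496e-12 * 6.022e23 / 51
SA = 2.8663e+10 Bq/g

2.8663e+10


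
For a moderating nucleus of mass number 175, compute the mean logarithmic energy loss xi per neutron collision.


xi = 1 + (A-1)^2/(2A) * ln((A-1)/(A+1))
xi = 1 + (175-1)^2/(2*175) * ln((175-1)/(175 +1))
xi = 0.011385

0.011385


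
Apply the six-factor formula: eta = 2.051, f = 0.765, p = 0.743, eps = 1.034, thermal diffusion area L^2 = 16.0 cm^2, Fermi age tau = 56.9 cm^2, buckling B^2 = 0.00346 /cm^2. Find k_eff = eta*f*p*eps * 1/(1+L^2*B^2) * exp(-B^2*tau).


k_inf = eta*f*p*eps = 2.051*0.765*0.743*1.034 = 1.205415
P_TNL = 1/(1 + L^2*B^2) = 1/(1 + 16.0*0.00346) = 0.9475440
P_FNL = exp(-B^2*tau) = exp(-0.00346*56.9) = 0.8212941
k_eff = k_inf * P_TNL * P_FNL = 1.205415 * 0.9475440 * 0.8212941
k_eff = 0.93807

0.93807


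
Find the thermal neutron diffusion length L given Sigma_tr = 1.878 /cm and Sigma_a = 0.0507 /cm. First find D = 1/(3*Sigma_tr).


D = 1 / (3 * Sigma_tr) = 1 / (3 * 1.878) = 0.1774938 cm
L = sqrt(D / Sigma_a)
L = sqrt(0.1774938 / 0.0507)
L = 1.8711 cm

1.8711


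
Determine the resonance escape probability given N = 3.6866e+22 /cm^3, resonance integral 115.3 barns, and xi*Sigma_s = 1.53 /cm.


p = exp(-N * I * 1e-24 / (xi*Sigma_s))
p = exp(-3.6866e+22 * 115.3 * 1e-24 / 1.53)
p = 0.062150

0.062150


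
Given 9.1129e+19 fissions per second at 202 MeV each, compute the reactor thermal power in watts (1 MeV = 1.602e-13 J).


P = fission_rate * E_MeV * 1.602e-13
P = 9.1129e+19 * 202 * 1.602e-13
P = 2.9490e+09 W

2.9490e+09


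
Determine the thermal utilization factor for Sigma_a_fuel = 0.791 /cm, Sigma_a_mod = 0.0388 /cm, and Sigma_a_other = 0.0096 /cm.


f = Sigma_a_fuel / (Sigma_a_fuel + Sigma_a_mod + Sigma_a_other)
f = 0.791 / (0.791 + 0.0388 + 0.0096)
f = 0.94234

0.94234


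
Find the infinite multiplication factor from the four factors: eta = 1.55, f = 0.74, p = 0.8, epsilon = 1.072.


k_inf = eta * f * p * epsilon
k_inf = 1.55 * 0.74 * 0.8 * 1.072
k_inf = 0.98367

0.98367


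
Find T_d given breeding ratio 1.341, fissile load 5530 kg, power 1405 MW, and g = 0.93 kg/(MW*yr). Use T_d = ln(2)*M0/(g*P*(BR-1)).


Breeding gain G = BR - 1 = 1.341 - 1 = 0.341
Fissile production rate = g * P * G = 0.93 * 1405 * 0.341 = 445.56765 kg/yr
T_d = ln(2) * M0 / (g * P * G)
T_d = ln(2) * 5530 / 445.56765 = 8.6027 yr

8.6027


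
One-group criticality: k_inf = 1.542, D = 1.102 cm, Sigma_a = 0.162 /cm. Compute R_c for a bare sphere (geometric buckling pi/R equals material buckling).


L^2 = D / Sigma_a = 1.102 / 0.162 = 6.802469 cm^2
B_m^2 = (k_inf - 1) / L^2 = (1.542 - 1) / 6.802469 = 0.07967695 /cm^2
For a bare sphere: B_g = pi/R, so R_c = pi / sqrt(B_m^2)
R_c = pi / sqrt(0.07967695) = 11.130 cm

11.130


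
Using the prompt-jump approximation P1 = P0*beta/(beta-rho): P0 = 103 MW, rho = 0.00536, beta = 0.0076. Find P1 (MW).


P1/P0 = beta / (beta - rho)
P1/P0 = 0.0076 / (0.0076 - 0.00536) = 3.392857
P1 = 103 * 3.392857 = 349.46 MW

349.46


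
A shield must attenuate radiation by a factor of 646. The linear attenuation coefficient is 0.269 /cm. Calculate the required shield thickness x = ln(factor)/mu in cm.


x = ln(factor) / mu
x = ln(646) / 0.269
x = 24.055 cm

24.055


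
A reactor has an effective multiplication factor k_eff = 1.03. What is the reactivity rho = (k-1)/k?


rho = (k_eff - 1) / k_eff
rho = (1.03 - 1) / 1.03
rho = 0.029126

0.029126


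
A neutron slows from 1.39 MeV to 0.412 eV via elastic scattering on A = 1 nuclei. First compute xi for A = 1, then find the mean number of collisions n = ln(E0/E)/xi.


xi = 1 + (A-1)^2/(2A)*ln((A-1)/(A+1)) = 1 (for A = 1)
n = ln(E0/E) / xi
n = ln(1.39e6 / 0.412) / 1
n = ln(3.373786e+06) / 1 = 15.032

15.032


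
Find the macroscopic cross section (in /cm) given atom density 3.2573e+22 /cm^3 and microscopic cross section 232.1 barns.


Sigma = N * sigma_barns * 1e-24
Sigma = 3.2573e+22 * 232.1 * 1e-24
Sigma = 7.5602 /cm

7.5602


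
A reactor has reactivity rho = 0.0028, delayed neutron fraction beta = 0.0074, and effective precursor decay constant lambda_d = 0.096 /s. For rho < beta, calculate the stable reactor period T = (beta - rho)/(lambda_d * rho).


T = (beta - rho) / (lambda_d * rho)
T = (0.0074 - 0.0028) / (0.096 * 0.0028)
T = 17.113 s

17.113
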